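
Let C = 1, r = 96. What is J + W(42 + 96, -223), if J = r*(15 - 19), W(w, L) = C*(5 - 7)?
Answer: -386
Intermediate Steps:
W(w, L) = -2 (W(w, L) = 1*(5 - 7) = 1*(-2) = -2)
J = -384 (J = 96*(15 - 19) = 96*(-4) = -384)
J + W(42 + 96, -223) = -384 - 2 = -386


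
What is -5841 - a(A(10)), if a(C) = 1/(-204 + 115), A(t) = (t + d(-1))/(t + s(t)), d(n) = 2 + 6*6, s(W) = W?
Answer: -519848/89 ≈ -5841.0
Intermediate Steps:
d(n) = 38 (d(n) = 2 + 36 = 38)
A(t) = (38 + t)/(2*t) (A(t) = (t + 38)/(t + t) = (38 + t)/((2*t)) = (38 + t)*(1/(2*t)) = (38 + t)/(2*t))
a(C) = -1/89 (a(C) = 1/(-89) = -1/89)
-5841 - a(A(10)) = -5841 - 1*(-1/89) = -5841 + 1/89 = -519848/89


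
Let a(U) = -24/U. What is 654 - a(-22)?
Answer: 7182/11 ≈ 652.91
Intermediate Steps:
654 - a(-22) = 654 - (-24)/(-22) = 654 - (-24)*(-1)/22 = 654 - 1*12/11 = 654 - 12/11 = 7182/11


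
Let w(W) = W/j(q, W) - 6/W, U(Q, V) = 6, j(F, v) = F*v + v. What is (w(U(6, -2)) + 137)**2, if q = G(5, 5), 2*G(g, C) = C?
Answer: 910116/49 ≈ 18574.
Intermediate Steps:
G(g, C) = C/2
q = 5/2 (q = (1/2)*5 = 5/2 ≈ 2.5000)
j(F, v) = v + F*v
w(W) = 2/7 - 6/W (w(W) = W/((W*(1 + 5/2))) - 6/W = W/((W*(7/2))) - 6/W = W/((7*W/2)) - 6/W = W*(2/(7*W)) - 6/W = 2/7 - 6/W)
(w(U(6, -2)) + 137)**2 = ((2/7 - 6/6) + 137)**2 = ((2/7 - 6*1/6) + 137)**2 = ((2/7 - 1) + 137)**2 = (-5/7 + 137)**2 = (954/7)**2 = 910116/49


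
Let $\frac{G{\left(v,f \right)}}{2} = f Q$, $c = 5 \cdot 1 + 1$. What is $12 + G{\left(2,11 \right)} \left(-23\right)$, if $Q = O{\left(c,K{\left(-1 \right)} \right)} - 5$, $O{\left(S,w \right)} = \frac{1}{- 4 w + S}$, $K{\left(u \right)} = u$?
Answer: $\frac{12457}{5} \approx 2491.4$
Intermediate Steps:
$c = 6$ ($c = 5 + 1 = 6$)
$O{\left(S,w \right)} = \frac{1}{S - 4 w}$
$Q = - \frac{49}{10}$ ($Q = \frac{1}{6 - -4} - 5 = \frac{1}{6 + 4} - 5 = \frac{1}{10} - 5 = - \frac{49}{10} \approx -4.9$)
$G{\left(v,f \right)} = - \frac{49 f}{5}$ ($G{\left(v,f \right)} = 2 f \left(- \frac{49}{10}\right) = 2 \left(- \frac{49 f}{10}\right) = - \frac{49 f}{5}$)
$12 + G{\left(2,11 \right)} \left(-23\right) = 12 + \left(- \frac{49}{5}\right) 11 \left(-23\right) = 12 - - \frac{12397}{5} = 12 + \frac{12397}{5} = \frac{12457}{5}$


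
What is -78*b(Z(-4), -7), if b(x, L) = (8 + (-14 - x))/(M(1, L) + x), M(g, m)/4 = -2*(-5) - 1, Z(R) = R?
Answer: 39/8 ≈ 4.8750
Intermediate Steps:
M(g, m) = 36 (M(g, m) = 4*(-2*(-5) - 1) = 4*(10 - 1) = 4*9 = 36)
b(x, L) = (-6 - x)/(36 + x) (b(x, L) = (8 + (-14 - x))/(36 + x) = (-6 - x)/(36 + x))
-78*b(Z(-4), -7) = -78*(-6 - 1*(-4))/(36 - 4) = -78*(-6 + 4)/32 = -39*(-2)/16 = -78*(-1/16) = 39/8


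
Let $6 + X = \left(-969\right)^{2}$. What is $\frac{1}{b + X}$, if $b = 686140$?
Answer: $\frac{1}{1625095} \approx 6.1535 \cdot 10^{-7}$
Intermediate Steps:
$X = 938955$ ($X = -6 + \left(-969\right)^{2} = -6 + 938961 = 938955$)
$\frac{1}{b + X} = \frac{1}{686140 + 938955} = \frac{1}{1625095}$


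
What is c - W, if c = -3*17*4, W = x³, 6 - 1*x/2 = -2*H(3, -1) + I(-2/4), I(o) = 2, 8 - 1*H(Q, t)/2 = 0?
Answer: -373452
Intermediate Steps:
H(Q, t) = 16 (H(Q, t) = 16 - 2*0 = 16 + 0 = 16)
x = 72 (x = 12 - 2*(-2*16 + 2) = 12 - 2*(-32 + 2) = 12 - 2*(-30) = 12 + 60 = 72)
W = 373248 (W = 72³ = 373248)
c = -204 (c = -51*4 = -204)
c - W = -204 - 1*373248 = -204 - 373248 = -373452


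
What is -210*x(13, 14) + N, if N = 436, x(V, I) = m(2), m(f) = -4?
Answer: 1276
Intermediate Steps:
x(V, I) = -4
-210*x(13, 14) + N = -210*(-4) + 436 = 840 + 436 = 1276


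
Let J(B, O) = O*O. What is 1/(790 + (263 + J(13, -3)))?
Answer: 1/1062 ≈ 0.00094162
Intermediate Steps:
J(B, O) = O**2
1/(790 + (263 + J(13, -3))) = 1/(790 + (263 + (-3)**2)) = 1/(790 + (263 + 9)) = 1/(790 + 272) = 1/1062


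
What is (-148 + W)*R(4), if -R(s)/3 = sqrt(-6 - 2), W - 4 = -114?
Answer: 1548*I*sqrt(2) ≈ 2189.2*I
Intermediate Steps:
W = -110 (W = 4 - 114 = -110)
R(s) = -6*I*sqrt(2) (R(s) = -3*sqrt(-6 - 2) = -6*I*sqrt(2))
(-148 + W)*R(4) = (-148 - 110)*(-6*I*sqrt(2)) = -(-1548)*I*sqrt(2) = 1548*I*sqrt(2)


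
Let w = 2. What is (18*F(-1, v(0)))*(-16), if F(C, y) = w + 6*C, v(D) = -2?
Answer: 1152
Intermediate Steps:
F(C, y) = 2 + 6*C
(18*F(-1, v(0)))*(-16) = (18*(2 + 6*(-1)))*(-16) = (18*(2 - 6))*(-16) = (18*(-4))*(-16) = -72*(-16) = 1152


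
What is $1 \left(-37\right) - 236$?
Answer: $-273$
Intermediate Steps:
$1 \left(-37\right) - 236 = -37 - 236 = -273$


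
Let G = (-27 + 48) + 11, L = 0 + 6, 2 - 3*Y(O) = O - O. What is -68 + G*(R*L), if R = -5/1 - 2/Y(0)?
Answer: -1604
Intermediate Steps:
Y(O) = ⅔ (Y(O) = ⅔ - (O - O)/3 = ⅔ - ⅓*0 = ⅔ + 0 = ⅔)
L = 6
G = 32 (G = 21 + 11 = 32)
R = -8 (R = -5/1 - 2/⅔ = -5*1 - 2*3/2 = -5 - 3 = -8)
-68 + G*(R*L) = -68 + 32*(-8*6) = -68 + 32*(-48) = -68 - 1536 = -1604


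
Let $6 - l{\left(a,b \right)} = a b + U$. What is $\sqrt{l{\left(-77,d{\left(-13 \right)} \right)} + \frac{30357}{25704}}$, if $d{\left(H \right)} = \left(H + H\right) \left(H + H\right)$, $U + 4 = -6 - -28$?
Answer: $\frac{\sqrt{106121543682}}{1428} \approx 228.13$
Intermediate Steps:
$U = 18$ ($U = -4 - -22 = -4 + \left(-6 + 28\right) = -4 + 22 = 18$)
$d{\left(H \right)} = 4 H^{2}$ ($d{\left(H \right)} = 2 H 2 H = 4 H^{2}$)
$l{\left(a,b \right)} = -12 - a b$ ($l{\left(a,b \right)} = 6 - \left(a b + 18\right) = 6 - \left(18 + a b\right) = -12 - a b$)
$\sqrt{l{\left(-77,d{\left(-13 \right)} \right)} + \frac{30357}{25704}} = \sqrt{\left(-12 - - 77 \cdot 4 \left(-13\right)^{2}\right) + \frac{30357}{25704}} = \sqrt{\left(-12 - - 77 \cdot 4 \cdot 169\right) + 30357 \cdot \frac{1}{25704}} = \sqrt{\left(-12 - \left(-77\right) 676\right) + \frac{3373}{2856}} = \sqrt{\left(-12 + 52052\right) + \frac{3373}{2856}} = \sqrt{52040 + \frac{3373}{2856}} = \sqrt{\frac{148629613}{2856}} = \frac{\sqrt{106121543682}}{1428}$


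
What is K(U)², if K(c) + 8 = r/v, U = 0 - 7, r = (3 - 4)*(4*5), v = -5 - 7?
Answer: 361/9 ≈ 40.111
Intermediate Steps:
v = -12
r = -20 (r = -1*20 = -20)
U = -7
K(c) = -19/3 (K(c) = -8 - 20/(-12) = -8 - 20*(-1/12) = -8 + 5/3 = -19/3)
K(U)² = (-19/3)² = 361/9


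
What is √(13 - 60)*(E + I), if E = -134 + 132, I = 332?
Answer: 330*I*√47 ≈ 2262.4*I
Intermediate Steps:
E = -2
√(13 - 60)*(E + I) = √(13 - 60)*(-2 + 332) = √(-47)*330 = (I*√47)*330 = 330*I*√47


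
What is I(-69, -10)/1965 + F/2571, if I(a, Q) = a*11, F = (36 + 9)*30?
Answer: 77929/561335 ≈ 0.13883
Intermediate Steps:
F = 1350 (F = 45*30 = 1350)
I(a, Q) = 11*a
I(-69, -10)/1965 + F/2571 = (11*(-69))/1965 + 1350/2571 = -759*1/1965 + 1350*(1/2571) = -253/655 + 450/857 = 77929/561335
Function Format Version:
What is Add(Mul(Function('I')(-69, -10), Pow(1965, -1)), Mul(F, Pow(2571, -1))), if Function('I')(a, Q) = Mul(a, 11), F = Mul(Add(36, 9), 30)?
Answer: Rational(77929, 561335) ≈ 0.13883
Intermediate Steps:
F = 1350 (F = Mul(45, 30) = 1350)
Function('I')(a, Q) = Mul(11, a)
Add(Mul(Function('I')(-69, -10), Pow(1965, -1)), Mul(F, Pow(2571, -1))) = Add(Mul(Mul(11, -69), Pow(1965, -1)), Mul(1350, Pow(2571, -1))) = Add(Mul(-759, Rational(1, 1965)), Mul(1350, Rational(1, 2571))) = Add(Rational(-253, 655), Rational(450, 857)) = Rational(77929, 561335)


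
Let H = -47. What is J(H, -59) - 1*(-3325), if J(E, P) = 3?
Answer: 3328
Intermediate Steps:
J(H, -59) - 1*(-3325) = 3 - 1*(-3325) = 3 + 3325 = 3328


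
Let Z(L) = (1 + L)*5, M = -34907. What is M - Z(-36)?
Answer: -34732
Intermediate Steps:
Z(L) = 5 + 5*L
M - Z(-36) = -34907 - (5 + 5*(-36)) = -34907 - (5 - 180) = -34907 - 1*(-175) = -34907 + 175 = -34732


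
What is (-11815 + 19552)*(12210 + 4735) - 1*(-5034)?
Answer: 131108499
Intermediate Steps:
(-11815 + 19552)*(12210 + 4735) - 1*(-5034) = 7737*16945 + 5034 = 131103465 + 5034 = 131108499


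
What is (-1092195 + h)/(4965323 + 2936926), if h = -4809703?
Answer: -5901898/7902249 ≈ -0.74686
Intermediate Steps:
(-1092195 + h)/(4965323 + 2936926) = (-1092195 - 4809703)/(4965323 + 2936926) = -5901898/7902249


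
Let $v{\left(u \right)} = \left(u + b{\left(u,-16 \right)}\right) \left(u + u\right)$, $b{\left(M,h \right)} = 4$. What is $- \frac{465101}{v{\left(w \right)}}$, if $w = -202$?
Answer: $- \frac{465101}{79992} \approx -5.8143$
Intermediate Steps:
$v{\left(u \right)} = 2 u \left(4 + u\right)$ ($v{\left(u \right)} = \left(u + 4\right) \left(u + u\right) = \left(4 + u\right) 2 u = 2 u \left(4 + u\right)$)
$- \frac{465101}{v{\left(w \right)}} = - \frac{465101}{2 \left(-202\right) \left(4 - 202\right)} = - \frac{465101}{2 \left(-202\right) \left(-198\right)} = - \frac{465101}{79992}$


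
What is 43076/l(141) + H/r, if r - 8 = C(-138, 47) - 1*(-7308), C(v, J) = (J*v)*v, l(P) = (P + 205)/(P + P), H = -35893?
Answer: 5480817929455/156112432 ≈ 35108.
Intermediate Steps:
l(P) = (205 + P)/(2*P) (l(P) = (205 + P)/((2*P)) = (205 + P)*(1/(2*P)) = (205 + P)/(2*P))
C(v, J) = J*v**2
r = 902384 (r = 8 + (47*(-138)**2 - 1*(-7308)) = 8 + (47*19044 + 7308) = 8 + (895068 + 7308) = 8 + 902376 = 902384)
43076/l(141) + H/r = 43076/(((1/2)*(205 + 141)/141)) - 35893/902384 = 43076/(((1/2)*(1/141)*346)) - 35893*1/902384 = 43076/(173/141) - 35893/902384 = 43076*(141/173) - 35893/902384 = 6073716/173 - 35893/902384 = 5480817929455/156112432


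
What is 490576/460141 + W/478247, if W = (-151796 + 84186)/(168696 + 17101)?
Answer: 3962819162809434/3716971221099829 ≈ 1.0661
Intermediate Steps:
W = -67610/185797 ≈ -0.36389
490576/460141 + W/478247 = 490576/460141 - 67610/185797/478247 = 490576*(1/460141) - 67610/185797*1/478247 = 490576/460141 - 67610/88856857859 = 3962819162809434/3716971221099829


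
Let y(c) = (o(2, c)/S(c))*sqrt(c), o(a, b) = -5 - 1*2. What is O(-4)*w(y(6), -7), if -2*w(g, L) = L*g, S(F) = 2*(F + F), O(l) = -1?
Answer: 49*sqrt(6)/48 ≈ 2.5005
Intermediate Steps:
o(a, b) = -7 (o(a, b) = -5 - 2 = -7)
S(F) = 4*F (S(F) = 2*(2*F) = 4*F)
y(c) = -7/(4*sqrt(c)) (y(c) = (-7*1/(4*c))*sqrt(c) = (-7/(4*c))*sqrt(c) = -7/(4*sqrt(c)))
w(g, L) = -L*g/2
O(-4)*w(y(6), -7) = -(-1)*(-7)*(-7*sqrt(6)/24)/2 = -(-49)*sqrt(6)/48 = 49*sqrt(6)/48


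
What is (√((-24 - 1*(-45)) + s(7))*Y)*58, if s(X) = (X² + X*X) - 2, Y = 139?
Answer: 24186*√13 ≈ 87204.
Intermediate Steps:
s(X) = -2 + 2*X² (s(X) = (X² + X²) - 2 = 2*X² - 2 = -2 + 2*X²)
(√((-24 - 1*(-45)) + s(7))*Y)*58 = (√((-24 - 1*(-45)) + (-2 + 2*7²))*139)*58 = (√((-24 + 45) + (-2 + 2*49))*139)*58 = (√(21 + (-2 + 98))*139)*58 = (√(21 + 96)*139)*58 = (√117*139)*58 = ((3*√13)*139)*58 = (417*√13)*58 = 24186*√13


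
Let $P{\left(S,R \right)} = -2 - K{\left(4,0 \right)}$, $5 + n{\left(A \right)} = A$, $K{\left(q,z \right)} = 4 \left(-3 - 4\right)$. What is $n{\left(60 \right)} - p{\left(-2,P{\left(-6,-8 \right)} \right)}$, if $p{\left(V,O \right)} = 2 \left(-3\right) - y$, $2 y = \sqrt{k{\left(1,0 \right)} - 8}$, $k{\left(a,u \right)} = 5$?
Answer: $61 + \frac{i \sqrt{3}}{2} \approx 61.0 + 0.86602 i$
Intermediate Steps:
$K{\left(q,z \right)} = -28$ ($K{\left(q,z \right)} = 4 \left(-7\right) = -28$)
$n{\left(A \right)} = -5 + A$
$y = \frac{i \sqrt{3}}{2}$ ($y = \frac{\sqrt{5 - 8}}{2} = \frac{\sqrt{-3}}{2} = \frac{i \sqrt{3}}{2} \approx 0.86602 i$)
$P{\left(S,R \right)} = 26$ ($P{\left(S,R \right)} = -2 - -28 = -2 + 28 = 26$)
$p{\left(V,O \right)} = -6 - \frac{i \sqrt{3}}{2}$ ($p{\left(V,O \right)} = 2 \left(-3\right) - \frac{i \sqrt{3}}{2} = -6 - \frac{i \sqrt{3}}{2}$)
$n{\left(60 \right)} - p{\left(-2,P{\left(-6,-8 \right)} \right)} = \left(-5 + 60\right) - \left(-6 - \frac{i \sqrt{3}}{2}\right) = 55 + \left(6 + \frac{i \sqrt{3}}{2}\right) = 61 + \frac{i \sqrt{3}}{2}$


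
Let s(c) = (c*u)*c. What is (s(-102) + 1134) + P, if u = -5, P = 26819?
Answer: -24067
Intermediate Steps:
s(c) = -5*c² (s(c) = (c*(-5))*c = (-5*c)*c = -5*c²)
(s(-102) + 1134) + P = (-5*(-102)² + 1134) + 26819 = (-5*10404 + 1134) + 26819 = (-52020 + 1134) + 26819 = -50886 + 26819 = -24067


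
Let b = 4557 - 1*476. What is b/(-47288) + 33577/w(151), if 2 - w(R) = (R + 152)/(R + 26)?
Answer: 93679492007/803896 ≈ 1.1653e+5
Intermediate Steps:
b = 4081 (b = 4557 - 476 = 4081)
w(R) = 2 - (152 + R)/(26 + R) (w(R) = 2 - (R + 152)/(R + 26) = 2 - (152 + R)/(26 + R))
b/(-47288) + 33577/w(151) = 4081/(-47288) + 33577/(((-100 + 151)/(26 + 151))) = 4081*(-1/47288) + 33577/((51/177)) = -4081/47288 + 33577/(((1/177)*51)) = -4081/47288 + 33577/(17/59) = -4081/47288 + 33577*(59/17) = -4081/47288 + 1981043/17 = 93679492007/803896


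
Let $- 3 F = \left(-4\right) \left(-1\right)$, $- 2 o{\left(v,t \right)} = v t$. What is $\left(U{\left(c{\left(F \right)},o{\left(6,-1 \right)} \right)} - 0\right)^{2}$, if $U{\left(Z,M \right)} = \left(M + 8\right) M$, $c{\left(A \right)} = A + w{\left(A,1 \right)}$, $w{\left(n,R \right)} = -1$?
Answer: $1089$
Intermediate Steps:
$o{\left(v,t \right)} = - \frac{t v}{2}$ ($o{\left(v,t \right)} = - \frac{v t}{2} = - \frac{t v}{2}$)
$F = - \frac{4}{3}$ ($F = - \frac{\left(-4\right) \left(-1\right)}{3} = \left(- \frac{1}{3}\right) 4 = - \frac{4}{3} \approx -1.3333$)
$c{\left(A \right)} = -1 + A$ ($c{\left(A \right)} = A - 1 = -1 + A$)
$U{\left(Z,M \right)} = M \left(8 + M\right)$ ($U{\left(Z,M \right)} = \left(8 + M\right) M = M \left(8 + M\right)$)
$\left(U{\left(c{\left(F \right)},o{\left(6,-1 \right)} \right)} - 0\right)^{2} = \left(\left(- \frac{1}{2}\right) \left(-1\right) 6 \left(8 - \left(- \frac{1}{2}\right) 6\right) - 0\right)^{2} = \left(3 \left(8 + 3\right) + 0\right)^{2} = \left(3 \cdot 11 + 0\right)^{2} = \left(33 + 0\right)^{2} = 33^{2} = 1089$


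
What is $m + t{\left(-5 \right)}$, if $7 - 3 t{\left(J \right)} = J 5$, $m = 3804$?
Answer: $\frac{11444}{3} \approx 3814.7$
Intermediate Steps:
$t{\left(J \right)} = \frac{7}{3} - \frac{5 J}{3}$ ($t{\left(J \right)} = \frac{7}{3} - \frac{J 5}{3} = \frac{7}{3} - \frac{5 J}{3}$)
$m + t{\left(-5 \right)} = 3804 + \left(\frac{7}{3} - - \frac{25}{3}\right) = 3804 + \left(\frac{7}{3} + \frac{25}{3}\right) = 3804 + \frac{32}{3} = \frac{11444}{3}$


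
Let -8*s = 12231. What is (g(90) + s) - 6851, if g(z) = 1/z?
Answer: -3016751/360 ≈ -8379.9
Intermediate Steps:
s = -12231/8 (s = -1/8*12231 = -12231/8 ≈ -1528.9)
(g(90) + s) - 6851 = (1/90 - 12231/8) - 6851 = -550391/360 - 6851 = -3016751/360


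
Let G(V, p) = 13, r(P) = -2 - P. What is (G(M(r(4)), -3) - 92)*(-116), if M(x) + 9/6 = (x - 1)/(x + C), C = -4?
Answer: 9164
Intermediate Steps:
M(x) = -3/2 + (-1 + x)/(-4 + x) (M(x) = -3/2 + (x - 1)/(x - 4) = -3/2 + (-1 + x)/(-4 + x))
(G(M(r(4)), -3) - 92)*(-116) = (13 - 92)*(-116) = -79*(-116) = 9164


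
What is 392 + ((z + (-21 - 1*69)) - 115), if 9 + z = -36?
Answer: 142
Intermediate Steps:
z = -45 (z = -9 - 36 = -45)
392 + ((z + (-21 - 1*69)) - 115) = 392 + ((-45 + (-21 - 1*69)) - 115) = 392 + ((-45 + (-21 - 69)) - 115) = 392 + ((-45 - 90) - 115) = 392 + (-135 - 115) = 392 - 250 = 142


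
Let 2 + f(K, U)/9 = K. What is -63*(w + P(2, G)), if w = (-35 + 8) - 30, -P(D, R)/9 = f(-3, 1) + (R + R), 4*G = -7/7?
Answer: -44415/2 ≈ -22208.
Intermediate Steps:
f(K, U) = -18 + 9*K
G = -¼ (G = (-7/7)/4 = (-7*⅐)/4 = (¼)*(-1) = -¼ ≈ -0.25000)
P(D, R) = 405 - 18*R (P(D, R) = -9*((-18 + 9*(-3)) + (R + R)) = -9*((-18 - 27) + 2*R) = -9*(-45 + 2*R) = 405 - 18*R)
w = -57 (w = -27 - 30 = -57)
-63*(w + P(2, G)) = -63*(-57 + (405 - 18*(-¼))) = -63*(-57 + (405 + 9/2)) = -63*(-57 + 819/2) = -63*705/2 = -44415/2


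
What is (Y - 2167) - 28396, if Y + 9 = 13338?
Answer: -17234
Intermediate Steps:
Y = 13329 (Y = -9 + 13338 = 13329)
(Y - 2167) - 28396 = (13329 - 2167) - 28396 = 11162 - 28396 = -17234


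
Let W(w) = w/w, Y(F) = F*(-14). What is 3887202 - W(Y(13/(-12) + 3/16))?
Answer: 3887201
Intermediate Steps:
Y(F) = -14*F
W(w) = 1
3887202 - W(Y(13/(-12) + 3/16)) = 3887202 - 1*1 = 3887202 - 1 = 3887201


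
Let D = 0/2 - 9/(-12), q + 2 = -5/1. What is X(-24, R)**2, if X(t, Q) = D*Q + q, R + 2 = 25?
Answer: 1681/16 ≈ 105.06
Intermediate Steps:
R = 23 (R = -2 + 25 = 23)
q = -7 (q = -2 - 5/1 = -2 - 5*1 = -2 - 5 = -7)
D = 3/4 (D = 0*(1/2) - 9*(-1/12) = 0 + 3/4 = 3/4 ≈ 0.75000)
X(t, Q) = -7 + 3*Q/4 (X(t, Q) = 3*Q/4 - 7 = -7 + 3*Q/4)
X(-24, R)**2 = (-7 + (3/4)*23)**2 = (-7 + 69/4)**2 = (41/4)**2 = 1681/16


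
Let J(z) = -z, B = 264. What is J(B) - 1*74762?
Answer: -75026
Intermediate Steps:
J(B) - 1*74762 = -1*264 - 1*74762 = -264 - 74762 = -75026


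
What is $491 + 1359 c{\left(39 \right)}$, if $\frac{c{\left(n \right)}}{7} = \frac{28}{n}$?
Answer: $\frac{95171}{13} \approx 7320.8$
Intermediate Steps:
$c{\left(n \right)} = \frac{196}{n}$ ($c{\left(n \right)} = 7 \frac{28}{n} = \frac{196}{n}$)
$491 + 1359 c{\left(39 \right)} = 491 + 1359 \cdot \frac{196}{39} = 491 + \frac{88788}{13} = \frac{95171}{13}$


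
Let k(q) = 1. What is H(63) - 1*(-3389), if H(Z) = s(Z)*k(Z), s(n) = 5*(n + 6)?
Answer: 3734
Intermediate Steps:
s(n) = 30 + 5*n (s(n) = 5*(6 + n) = 30 + 5*n)
H(Z) = 30 + 5*Z (H(Z) = (30 + 5*Z)*1 = 30 + 5*Z)
H(63) - 1*(-3389) = (30 + 5*63) - 1*(-3389) = (30 + 315) + 3389 = 345 + 3389 = 3734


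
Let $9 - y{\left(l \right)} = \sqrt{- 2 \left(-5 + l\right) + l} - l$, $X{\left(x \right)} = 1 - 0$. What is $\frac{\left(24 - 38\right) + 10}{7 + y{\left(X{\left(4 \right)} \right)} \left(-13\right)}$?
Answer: $\frac{1}{21} \approx 0.047619$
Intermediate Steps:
$X{\left(x \right)} = 1$ ($X{\left(x \right)} = 1 + 0 = 1$)
$y{\left(l \right)} = 9 + l - \sqrt{10 - l}$ ($y{\left(l \right)} = 9 - \left(\sqrt{- 2 \left(-5 + l\right) + l} - l\right) = 9 - \left(\sqrt{\left(10 - 2 l\right) + l} - l\right) = 9 - \left(\sqrt{10 - l} - l\right) = 9 + \left(l - \sqrt{10 - l}\right) = 9 + l - \sqrt{10 - l}$)
$\frac{\left(24 - 38\right) + 10}{7 + y{\left(X{\left(4 \right)} \right)} \left(-13\right)} = \frac{\left(24 - 38\right) + 10}{7 + \left(9 + 1 - \sqrt{10 - 1}\right) \left(-13\right)} = \frac{-14 + 10}{7 + \left(9 + 1 - \sqrt{10 - 1}\right) \left(-13\right)} = \frac{1}{7 + \left(9 + 1 - \sqrt{9}\right) \left(-13\right)} \left(-4\right) = \frac{1}{7 + \left(9 + 1 - 3\right) \left(-13\right)} \left(-4\right) = \frac{1}{7 + 7 \left(-13\right)} \left(-4\right) = \frac{1}{7 - 91} \left(-4\right) = \frac{1}{-84} \left(-4\right) = \left(- \frac{1}{84}\right) \left(-4\right) = \frac{1}{21}$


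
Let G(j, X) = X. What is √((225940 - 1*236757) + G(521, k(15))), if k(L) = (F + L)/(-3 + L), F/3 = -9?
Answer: 3*I*√1202 ≈ 104.01*I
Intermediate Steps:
F = -27 (F = 3*(-9) = -27)
k(L) = (-27 + L)/(-3 + L)
√((225940 - 1*236757) + G(521, k(15))) = √((225940 - 1*236757) + (-27 + 15)/(-3 + 15)) = √((225940 - 236757) - 12/12) = √(-10817 + (1/12)*(-12)) = √(-10817 - 1) = √(-10818) = 3*I*√1202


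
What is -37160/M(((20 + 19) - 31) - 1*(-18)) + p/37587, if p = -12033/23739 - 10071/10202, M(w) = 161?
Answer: -37585356530841055/162842878345994 ≈ -230.81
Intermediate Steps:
p = -120612045/80728426 (p = -12033*1/23739 - 10071*1/10202 = -4011/7913 - 10071/10202 = -120612045/80728426 ≈ -1.4940)
-37160/M(((20 + 19) - 31) - 1*(-18)) + p/37587 = -37160/161 - 120612045/80728426/37587 = -37160*1/161 - 120612045/80728426*1/37587 = -37160/161 - 40204015/1011446449354 = -37585356530841055/162842878345994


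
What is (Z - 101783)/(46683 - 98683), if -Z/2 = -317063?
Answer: -532343/52000 ≈ -10.237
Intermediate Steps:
Z = 634126 (Z = -2*(-317063) = 634126)
(Z - 101783)/(46683 - 98683) = (634126 - 101783)/(46683 - 98683) = 532343/(-52000) = 532343*(-1/52000) = -532343/52000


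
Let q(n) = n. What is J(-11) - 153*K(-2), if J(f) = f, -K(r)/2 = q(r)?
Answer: -623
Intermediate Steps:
K(r) = -2*r
J(-11) - 153*K(-2) = -11 - (-306)*(-2) = -11 - 153*4 = -11 - 612 = -623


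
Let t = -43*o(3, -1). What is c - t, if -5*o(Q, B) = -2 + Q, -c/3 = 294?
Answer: -4453/5 ≈ -890.60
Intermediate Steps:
c = -882 (c = -3*294 = -882)
o(Q, B) = ⅖ - Q/5 (o(Q, B) = -(-2 + Q)/5 = ⅖ - Q/5)
t = 43/5 (t = -43*(⅖ - ⅕*3) = -43*(⅖ - ⅗) = -43*(-⅕) = 43/5 ≈ 8.6000)
c - t = -882 - 1*43/5 = -882 - 43/5 = -4453/5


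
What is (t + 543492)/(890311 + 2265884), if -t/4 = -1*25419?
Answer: 215056/1052065 ≈ 0.20441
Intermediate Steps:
t = 101676 (t = -(-4)*25419 = -4*(-25419) = 101676)
(t + 543492)/(890311 + 2265884) = (101676 + 543492)/(890311 + 2265884) = 645168/3156195 = 645168*(1/3156195) = 215056/1052065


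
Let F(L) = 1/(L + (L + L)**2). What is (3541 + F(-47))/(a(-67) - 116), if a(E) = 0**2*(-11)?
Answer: -15560925/509762 ≈ -30.526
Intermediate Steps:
a(E) = 0 (a(E) = 0*(-11) = 0)
F(L) = 1/(L + 4*L**2) (F(L) = 1/(L + (2*L)**2) = 1/(L + 4*L**2))
(3541 + F(-47))/(a(-67) - 116) = (3541 + 1/((-47)*(1 + 4*(-47))))/(0 - 116) = (3541 - 1/(47*(1 - 188)))/(-116) = (3541 - 1/47/(-187))*(-1/116) = (3541 - 1/47*(-1/187))*(-1/116) = (3541 + 1/8789)*(-1/116) = (31121850/8789)*(-1/116) = -15560925/509762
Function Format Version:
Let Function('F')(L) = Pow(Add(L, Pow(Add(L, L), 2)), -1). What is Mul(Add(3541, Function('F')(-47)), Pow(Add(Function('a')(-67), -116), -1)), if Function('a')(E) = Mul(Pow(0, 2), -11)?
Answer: Rational(-15560925, 509762) ≈ -30.526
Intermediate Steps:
Function('a')(E) = 0 (Function('a')(E) = Mul(0, -11) = 0)
Function('F')(L) = Pow(Add(L, Mul(4, Pow(L, 2))), -1) (Function('F')(L) = Pow(Add(L, Pow(Mul(2, L), 2)), -1) = Pow(Add(L, Mul(4, Pow(L, 2))), -1))
Mul(Add(3541, Function('F')(-47)), Pow(Add(Function('a')(-67), -116), -1)) = Mul(Add(3541, Mul(Pow(-47, -1), Pow(Add(1, Mul(4, -47)), -1))), Pow(Add(0, -116), -1)) = Mul(Add(3541, Mul(Rational(-1, 47), Pow(Add(1, -188), -1))), Pow(-116, -1)) = Mul(Add(3541, Mul(Rational(-1, 47), Pow(-187, -1))), Rational(-1, 116)) = Mul(Add(3541, Mul(Rational(-1, 47), Rational(-1, 187))), Rational(-1, 116)) = Mul(Add(3541, Rational(1, 8789)), Rational(-1, 116)) = Mul(Rational(31121850, 8789), Rational(-1, 116)) = Rational(-15560925, 509762)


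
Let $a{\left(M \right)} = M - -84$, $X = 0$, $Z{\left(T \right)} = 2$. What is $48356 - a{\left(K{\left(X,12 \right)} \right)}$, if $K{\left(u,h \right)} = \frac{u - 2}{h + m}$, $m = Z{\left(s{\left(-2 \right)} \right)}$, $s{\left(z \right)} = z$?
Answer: $\frac{337905}{7} \approx 48272.0$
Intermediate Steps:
$m = 2$
$K{\left(u,h \right)} = \frac{-2 + u}{2 + h}$ ($K{\left(u,h \right)} = \frac{u - 2}{h + 2} = \frac{-2 + u}{2 + h}$)
$a{\left(M \right)} = 84 + M$ ($a{\left(M \right)} = M + 84 = 84 + M$)
$48356 - a{\left(K{\left(X,12 \right)} \right)} = 48356 - \left(84 + \frac{-2 + 0}{2 + 12}\right) = 48356 - \left(84 + \frac{1}{14} \left(-2\right)\right) = 48356 - \left(84 - \frac{1}{7}\right) = 48356 - \frac{587}{7} = \frac{337905}{7}$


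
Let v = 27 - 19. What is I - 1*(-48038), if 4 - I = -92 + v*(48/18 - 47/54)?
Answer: 1299230/27 ≈ 48120.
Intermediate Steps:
v = 8
I = 2204/27 (I = 4 - (-92 + 8*(48/18 - 47/54)) = 4 - (-92 + 8*(48*(1/18) - 47*1/54)) = 4 - (-92 + 8*(8/3 - 47/54)) = 4 - (-92 + 8*(97/54)) = 4 - (-92 + 388/27) = 4 - 1*(-2096/27) = 4 + 2096/27 = 2204/27 ≈ 81.630)
I - 1*(-48038) = 2204/27 - 1*(-48038) = 2204/27 + 48038 = 1299230/27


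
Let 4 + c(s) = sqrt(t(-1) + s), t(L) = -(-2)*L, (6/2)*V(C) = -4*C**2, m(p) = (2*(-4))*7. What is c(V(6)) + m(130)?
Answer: -60 + 5*I*sqrt(2) ≈ -60.0 + 7.0711*I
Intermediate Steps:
m(p) = -56 (m(p) = -8*7 = -56)
V(C) = -4*C**2/3 (V(C) = (-4*C**2)/3 = -4*C**2/3)
t(L) = 2*L
c(s) = -4 + sqrt(-2 + s) (c(s) = -4 + sqrt(2*(-1) + s) = -4 + sqrt(-2 + s))
c(V(6)) + m(130) = (-4 + sqrt(-2 - 4/3*6**2)) - 56 = (-4 + sqrt(-2 - 4/3*36)) - 56 = (-4 + sqrt(-2 - 48)) - 56 = (-4 + sqrt(-50)) - 56 = (-4 + 5*I*sqrt(2)) - 56 = -60 + 5*I*sqrt(2)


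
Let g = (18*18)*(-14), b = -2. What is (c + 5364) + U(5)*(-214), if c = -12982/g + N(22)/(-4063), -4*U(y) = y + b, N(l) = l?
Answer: 50933949695/9214884 ≈ 5527.4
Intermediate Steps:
U(y) = ½ - y/4 (U(y) = -(y - 2)/4 = -(-2 + y)/4 = ½ - y/4)
g = -4536 (g = 324*(-14) = -4536)
c = 26323037/9214884 (c = -12982/(-4536) + 22/(-4063) = -12982*(-1/4536) + 22*(-1/4063) = 6491/2268 - 22/4063 = 26323037/9214884 ≈ 2.8566)
(c + 5364) + U(5)*(-214) = (26323037/9214884 + 5364) + (½ - ¼*5)*(-214) = 49454960813/9214884 + (½ - 5/4)*(-214) = 49454960813/9214884 - ¾*(-214) = 49454960813/9214884 + 321/2 = 50933949695/9214884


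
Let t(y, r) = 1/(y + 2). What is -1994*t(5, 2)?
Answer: -1994/7 ≈ -284.86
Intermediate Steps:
t(y, r) = 1/(2 + y)
-1994*t(5, 2) = -1994/(2 + 5) = -1994/7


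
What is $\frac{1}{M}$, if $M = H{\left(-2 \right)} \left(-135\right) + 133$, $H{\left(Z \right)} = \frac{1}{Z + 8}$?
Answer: $\frac{2}{221} \approx 0.0090498$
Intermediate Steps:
$H{\left(Z \right)} = \frac{1}{8 + Z}$
$M = \frac{221}{2}$ ($M = \frac{1}{8 - 2} \left(-135\right) + 133 = \frac{1}{6} \left(-135\right) + 133 = - \frac{45}{2} + 133 = \frac{221}{2} \approx 110.5$)
$\frac{1}{M} = \frac{1}{\frac{221}{2}} = \frac{2}{221}$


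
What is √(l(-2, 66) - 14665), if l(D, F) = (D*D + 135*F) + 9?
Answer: 3*I*√638 ≈ 75.776*I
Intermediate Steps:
l(D, F) = 9 + D² + 135*F (l(D, F) = (D² + 135*F) + 9 = 9 + D² + 135*F)
√(l(-2, 66) - 14665) = √((9 + (-2)² + 135*66) - 14665) = √((9 + 4 + 8910) - 14665) = √(8923 - 14665) = √(-5742) = 3*I*√638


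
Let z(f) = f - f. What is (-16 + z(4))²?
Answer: 256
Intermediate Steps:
z(f) = 0
(-16 + z(4))² = (-16 + 0)² = (-16)² = 256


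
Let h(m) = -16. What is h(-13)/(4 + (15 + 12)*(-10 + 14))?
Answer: -⅐ ≈ -0.14286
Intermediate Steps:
h(-13)/(4 + (15 + 12)*(-10 + 14)) = -16/(4 + (15 + 12)*(-10 + 14)) = -16/(4 + 27*4) = -16/(4 + 108) = -16/112 = (1/112)*(-16) = -⅐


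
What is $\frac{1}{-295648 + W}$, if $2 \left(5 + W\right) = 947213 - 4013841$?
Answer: $- \frac{1}{1828967} \approx -5.4676 \cdot 10^{-7}$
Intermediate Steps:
$W = -1533319$ ($W = -5 + \frac{947213 - 4013841}{2} = -5 + \frac{1}{2} \left(-3066628\right) = -5 - 1533314 = -1533319$)
$\frac{1}{-295648 + W} = \frac{1}{-295648 - 1533319} = \frac{1}{-1828967} = - \frac{1}{1828967}$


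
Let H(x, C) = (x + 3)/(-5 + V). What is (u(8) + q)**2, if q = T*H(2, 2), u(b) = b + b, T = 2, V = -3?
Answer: 3481/16 ≈ 217.56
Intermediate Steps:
u(b) = 2*b
H(x, C) = -3/8 - x/8 (H(x, C) = (x + 3)/(-5 - 3) = (3 + x)/(-8) = (3 + x)*(-1/8) = -3/8 - x/8)
q = -5/4 (q = 2*(-3/8 - 1/8*2) = 2*(-3/8 - 1/4) = 2*(-5/8) = -5/4 ≈ -1.2500)
(u(8) + q)**2 = (2*8 - 5/4)**2 = (16 - 5/4)**2 = (59/4)**2 = 3481/16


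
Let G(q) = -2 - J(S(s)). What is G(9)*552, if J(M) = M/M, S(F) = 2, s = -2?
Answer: -1656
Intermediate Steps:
J(M) = 1
G(q) = -3 (G(q) = -2 - 1*1 = -2 - 1 = -3)
G(9)*552 = -3*552 = -1656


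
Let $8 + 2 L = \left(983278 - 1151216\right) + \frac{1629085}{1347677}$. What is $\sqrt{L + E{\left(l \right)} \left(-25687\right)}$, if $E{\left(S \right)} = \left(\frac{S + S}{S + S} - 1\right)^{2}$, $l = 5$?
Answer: $\frac{i \sqrt{610053843409769378}}{2695354} \approx 289.78 i$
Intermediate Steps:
$L = - \frac{226335332357}{2695354}$ ($L = -4 + \frac{\left(983278 - 1151216\right) + \frac{1629085}{1347677}}{2} = -4 + \frac{-167938 + 1629085 \cdot \frac{1}{1347677}}{2} = -4 + \frac{-167938 + \frac{1629085}{1347677}}{2} = -4 + \frac{1}{2} \left(- \frac{226324550941}{1347677}\right) = -4 - \frac{226324550941}{2695354} = - \frac{226335332357}{2695354} \approx -83972.0$)
$E{\left(S \right)} = 0$ ($E{\left(S \right)} = \left(\frac{2 S}{2 S} - 1\right)^{2} = \left(2 S \frac{1}{2 S} - 1\right)^{2} = \left(1 - 1\right)^{2} = 0^{2} = 0$)
$\sqrt{L + E{\left(l \right)} \left(-25687\right)} = \sqrt{- \frac{226335332357}{2695354} + 0 \left(-25687\right)} = \sqrt{- \frac{226335332357}{2695354} + 0} = \sqrt{- \frac{226335332357}{2695354}} = \frac{i \sqrt{610053843409769378}}{2695354}$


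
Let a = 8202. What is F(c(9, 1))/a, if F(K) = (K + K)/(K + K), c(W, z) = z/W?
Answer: 1/8202 ≈ 0.00012192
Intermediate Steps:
F(K) = 1 (F(K) = (2*K)/((2*K)) = (2*K)*(1/(2*K)) = 1)
F(c(9, 1))/a = 1/8202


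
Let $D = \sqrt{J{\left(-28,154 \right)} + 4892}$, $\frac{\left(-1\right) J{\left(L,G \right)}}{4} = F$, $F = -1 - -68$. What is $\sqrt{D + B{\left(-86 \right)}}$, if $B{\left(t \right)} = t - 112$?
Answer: $i \sqrt{130} \approx 11.402 i$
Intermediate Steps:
$B{\left(t \right)} = -112 + t$
$F = 67$ ($F = -1 + 68 = 67$)
$J{\left(L,G \right)} = -268$ ($J{\left(L,G \right)} = \left(-4\right) 67 = -268$)
$D = 68$ ($D = \sqrt{-268 + 4892} = \sqrt{4624} = 68$)
$\sqrt{D + B{\left(-86 \right)}} = \sqrt{68 - 198} = \sqrt{-130} = i \sqrt{130}$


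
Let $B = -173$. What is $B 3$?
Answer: $-519$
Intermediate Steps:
$B 3 = \left(-173\right) 3 = -519$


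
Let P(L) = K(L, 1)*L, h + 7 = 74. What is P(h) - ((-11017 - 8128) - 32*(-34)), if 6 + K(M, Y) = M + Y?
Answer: 22211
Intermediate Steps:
K(M, Y) = -6 + M + Y (K(M, Y) = -6 + (M + Y) = -6 + M + Y)
h = 67 (h = -7 + 74 = 67)
P(L) = L*(-5 + L) (P(L) = (-6 + L + 1)*L = (-5 + L)*L = L*(-5 + L))
P(h) - ((-11017 - 8128) - 32*(-34)) = 67*(-5 + 67) - ((-11017 - 8128) - 32*(-34)) = 67*62 - (-19145 + 1088) = 4154 - 1*(-18057) = 4154 + 18057 = 22211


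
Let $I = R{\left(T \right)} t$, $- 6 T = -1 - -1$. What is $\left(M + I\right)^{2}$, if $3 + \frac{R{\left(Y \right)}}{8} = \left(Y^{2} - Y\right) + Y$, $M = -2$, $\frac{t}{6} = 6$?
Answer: $749956$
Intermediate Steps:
$t = 36$ ($t = 6 \cdot 6 = 36$)
$T = 0$ ($T = - \frac{-1 - -1}{6} = - \frac{-1 + 1}{6} = \left(- \frac{1}{6}\right) 0 = 0$)
$R{\left(Y \right)} = -24 + 8 Y^{2}$ ($R{\left(Y \right)} = -24 + 8 \left(\left(Y^{2} - Y\right) + Y\right) = -24 + 8 Y^{2}$)
$I = -864$ ($I = \left(-24 + 8 \cdot 0^{2}\right) 36 = \left(-24 + 8 \cdot 0\right) 36 = \left(-24 + 0\right) 36 = \left(-24\right) 36 = -864$)
$\left(M + I\right)^{2} = \left(-2 - 864\right)^{2} = \left(-866\right)^{2} = 749956$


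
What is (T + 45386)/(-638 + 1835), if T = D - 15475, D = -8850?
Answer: 21061/1197 ≈ 17.595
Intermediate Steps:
T = -24325 (T = -8850 - 15475 = -24325)
(T + 45386)/(-638 + 1835) = (-24325 + 45386)/(-638 + 1835) = 21061/1197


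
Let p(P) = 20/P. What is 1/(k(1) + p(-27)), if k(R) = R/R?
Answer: 27/7 ≈ 3.8571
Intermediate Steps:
k(R) = 1
1/(k(1) + p(-27)) = 1/(1 + 20/(-27)) = 1/(1 + 20*(-1/27)) = 1/(1 - 20/27) = 1/(7/27) = 27/7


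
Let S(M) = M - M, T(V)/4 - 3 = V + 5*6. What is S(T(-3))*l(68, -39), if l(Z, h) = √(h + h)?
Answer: 0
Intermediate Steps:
T(V) = 132 + 4*V (T(V) = 12 + 4*(V + 5*6) = 12 + 4*(V + 30) = 12 + 4*(30 + V) = 12 + (120 + 4*V) = 132 + 4*V)
S(M) = 0
l(Z, h) = √2*√h (l(Z, h) = √(2*h) = √2*√h)
S(T(-3))*l(68, -39) = 0*(√2*√(-39)) = 0*(√2*(I*√39)) = 0*(I*√78) = 0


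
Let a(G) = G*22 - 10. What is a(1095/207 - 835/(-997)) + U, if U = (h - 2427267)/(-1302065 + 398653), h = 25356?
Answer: 7921487423543/62148421716 ≈ 127.46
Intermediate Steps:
U = 2401911/903412 (U = (25356 - 2427267)/(-1302065 + 398653) = -2401911/(-903412) = -2401911*(-1/903412) = 2401911/903412 ≈ 2.6587)
a(G) = -10 + 22*G (a(G) = 22*G - 10 = -10 + 22*G)
a(1095/207 - 835/(-997)) + U = (-10 + 22*(1095/207 - 835/(-997))) + 2401911/903412 = (-10 + 22*(1095*(1/207) - 835*(-1/997))) + 2401911/903412 = (-10 + 22*(365/69 + 835/997)) + 2401911/903412 = (-10 + 22*(421520/68793)) + 2401911/903412 = (-10 + 9273440/68793) + 2401911/903412 = 8585510/68793 + 2401911/903412 = 7921487423543/62148421716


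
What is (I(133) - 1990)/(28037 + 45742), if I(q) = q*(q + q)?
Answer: 33388/73779 ≈ 0.45254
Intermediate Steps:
I(q) = 2*q² (I(q) = q*(2*q) = 2*q²)
(I(133) - 1990)/(28037 + 45742) = (2*133² - 1990)/(28037 + 45742) = (2*17689 - 1990)/73779 = (35378 - 1990)*(1/73779) = 33388*(1/73779) = 33388/73779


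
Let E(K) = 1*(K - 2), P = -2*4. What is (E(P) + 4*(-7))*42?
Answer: -1596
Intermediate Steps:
P = -8
E(K) = -2 + K (E(K) = 1*(-2 + K) = -2 + K)
(E(P) + 4*(-7))*42 = ((-2 - 8) + 4*(-7))*42 = (-10 - 28)*42 = -38*42 = -1596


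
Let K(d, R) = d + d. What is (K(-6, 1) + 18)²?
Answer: 36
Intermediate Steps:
K(d, R) = 2*d
(K(-6, 1) + 18)² = (2*(-6) + 18)² = (-12 + 18)² = 6² = 36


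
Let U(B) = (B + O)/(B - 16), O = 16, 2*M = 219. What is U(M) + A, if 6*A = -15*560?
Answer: -261549/187 ≈ -1398.7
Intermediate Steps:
M = 219/2 (M = (½)*219 = 219/2 ≈ 109.50)
U(B) = (16 + B)/(-16 + B) (U(B) = (B + 16)/(B - 16) = (16 + B)/(-16 + B))
A = -1400 (A = (-15*560)/6 = (⅙)*(-8400) = -1400)
U(M) + A = (16 + 219/2)/(-16 + 219/2) - 1400 = (251/2)/(187/2) - 1400 = (2/187)*(251/2) - 1400 = 251/187 - 1400 = -261549/187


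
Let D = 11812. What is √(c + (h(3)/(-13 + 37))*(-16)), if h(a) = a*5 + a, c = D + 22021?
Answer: √33821 ≈ 183.90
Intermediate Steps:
c = 33833 (c = 11812 + 22021 = 33833)
h(a) = 6*a (h(a) = 5*a + a = 6*a)
√(c + (h(3)/(-13 + 37))*(-16)) = √(33833 + ((6*3)/(-13 + 37))*(-16)) = √(33833 + (18/24)*(-16)) = √(33833 + ((1/24)*18)*(-16)) = √(33833 + (¾)*(-16)) = √(33833 - 12) = √33821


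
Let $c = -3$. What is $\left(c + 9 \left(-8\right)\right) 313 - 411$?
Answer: $-23886$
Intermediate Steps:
$\left(c + 9 \left(-8\right)\right) 313 - 411 = \left(-3 + 9 \left(-8\right)\right) 313 - 411 = \left(-3 - 72\right) 313 - 411 = \left(-75\right) 313 - 411 = -23475 - 411 = -23886$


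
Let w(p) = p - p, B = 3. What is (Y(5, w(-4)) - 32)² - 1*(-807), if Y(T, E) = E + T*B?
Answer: 1096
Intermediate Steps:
w(p) = 0
Y(T, E) = E + 3*T (Y(T, E) = E + T*3 = E + 3*T)
(Y(5, w(-4)) - 32)² - 1*(-807) = ((0 + 3*5) - 32)² - 1*(-807) = ((0 + 15) - 32)² + 807 = (15 - 32)² + 807 = (-17)² + 807 = 289 + 807 = 1096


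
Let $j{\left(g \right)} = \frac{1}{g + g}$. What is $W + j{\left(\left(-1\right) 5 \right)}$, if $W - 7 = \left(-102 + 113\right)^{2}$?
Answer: $\frac{1279}{10} \approx 127.9$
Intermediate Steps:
$j{\left(g \right)} = \frac{1}{2 g}$
$W = 128$ ($W = 7 + \left(-102 + 113\right)^{2} = 7 + 11^{2} = 7 + 121 = 128$)
$W + j{\left(\left(-1\right) 5 \right)} = 128 + \frac{1}{2 \left(\left(-1\right) 5\right)} = 128 + \frac{1}{2 \left(-5\right)} = 128 + \frac{1}{2} \left(- \frac{1}{5}\right) = 128 - \frac{1}{10} = \frac{1279}{10}$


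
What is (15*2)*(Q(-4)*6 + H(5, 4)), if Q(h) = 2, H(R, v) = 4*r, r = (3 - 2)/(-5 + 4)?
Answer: 240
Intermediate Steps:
r = -1 (r = 1/(-1) = 1*(-1) = -1)
H(R, v) = -4 (H(R, v) = 4*(-1) = -4)
(15*2)*(Q(-4)*6 + H(5, 4)) = (15*2)*(2*6 - 4) = 30*(12 - 4) = 30*8 = 240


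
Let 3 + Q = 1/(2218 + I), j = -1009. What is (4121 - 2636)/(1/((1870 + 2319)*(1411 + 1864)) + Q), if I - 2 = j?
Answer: -2242846627875/4529755999 ≈ -495.14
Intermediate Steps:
I = -1007 (I = 2 - 1009 = -1007)
Q = -3632/1211 (Q = -3 + 1/(2218 - 1007) = -3 + 1/1211 = -3632/1211 ≈ -2.9992)
(4121 - 2636)/(1/((1870 + 2319)*(1411 + 1864)) + Q) = (4121 - 2636)/(1/((1870 + 2319)*(1411 + 1864)) - 3632/1211) = 1485/(1/(4189*3275) - 3632/1211) = 1485/(1/13718975 - 3632/1211) = 1485/(-49827315989/16613678725) = 1485*(-16613678725/49827315989) = -2242846627875/4529755999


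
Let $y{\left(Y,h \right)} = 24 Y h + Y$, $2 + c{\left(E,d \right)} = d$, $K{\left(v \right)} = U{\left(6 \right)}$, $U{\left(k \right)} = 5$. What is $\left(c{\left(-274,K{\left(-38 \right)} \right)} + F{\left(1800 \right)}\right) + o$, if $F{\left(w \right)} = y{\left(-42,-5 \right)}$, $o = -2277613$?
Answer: $-2272612$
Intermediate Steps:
$K{\left(v \right)} = 5$
$c{\left(E,d \right)} = -2 + d$
$y{\left(Y,h \right)} = Y + 24 Y h$ ($y{\left(Y,h \right)} = 24 Y h + Y = Y + 24 Y h$)
$F{\left(w \right)} = 4998$ ($F{\left(w \right)} = - 42 \left(1 + 24 \left(-5\right)\right) = - 42 \left(1 - 120\right) = \left(-42\right) \left(-119\right) = 4998$)
$\left(c{\left(-274,K{\left(-38 \right)} \right)} + F{\left(1800 \right)}\right) + o = \left(\left(-2 + 5\right) + 4998\right) - 2277613 = \left(3 + 4998\right) - 2277613 = 5001 - 2277613 = -2272612$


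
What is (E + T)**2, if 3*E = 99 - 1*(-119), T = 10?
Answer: 61504/9 ≈ 6833.8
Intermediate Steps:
E = 218/3 (E = (99 - 1*(-119))/3 = (99 + 119)/3 = (1/3)*218 = 218/3 ≈ 72.667)
(E + T)**2 = (218/3 + 10)**2 = (248/3)**2 = 61504/9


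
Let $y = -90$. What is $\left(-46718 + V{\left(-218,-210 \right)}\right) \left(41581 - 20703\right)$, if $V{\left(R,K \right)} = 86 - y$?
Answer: $-971703876$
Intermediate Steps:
$V{\left(R,K \right)} = 176$ ($V{\left(R,K \right)} = 86 - -90 = 86 + 90 = 176$)
$\left(-46718 + V{\left(-218,-210 \right)}\right) \left(41581 - 20703\right) = \left(-46718 + 176\right) \left(41581 - 20703\right) = \left(-46542\right) 20878 = -971703876$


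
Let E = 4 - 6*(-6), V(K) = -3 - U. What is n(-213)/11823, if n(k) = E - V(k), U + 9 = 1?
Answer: 5/1689 ≈ 0.0029603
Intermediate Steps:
U = -8 (U = -9 + 1 = -8)
V(K) = 5 (V(K) = -3 - 1*(-8) = -3 + 8 = 5)
E = 40 (E = 4 + 36 = 40)
n(k) = 35 (n(k) = 40 - 1*5 = 40 - 5 = 35)
n(-213)/11823 = 35/11823 = 35*(1/11823) = 5/1689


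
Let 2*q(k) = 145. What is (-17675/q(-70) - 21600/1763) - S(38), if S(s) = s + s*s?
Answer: -88861024/51127 ≈ -1738.0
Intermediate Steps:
q(k) = 145/2 (q(k) = (1/2)*145 = 145/2)
S(s) = s + s**2
(-17675/q(-70) - 21600/1763) - S(38) = (-17675/145/2 - 21600/1763) - 38*(1 + 38) = (-17675*2/145 - 21600*1/1763) - 38*39 = (-7070/29 - 21600/1763) - 1*1482 = -13090810/51127 - 1482 = -88861024/51127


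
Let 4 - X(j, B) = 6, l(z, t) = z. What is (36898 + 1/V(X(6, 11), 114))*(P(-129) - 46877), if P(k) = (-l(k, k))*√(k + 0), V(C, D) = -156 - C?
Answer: -266368755207/154 + 733015539*I*√129/154 ≈ -1.7297e+9 + 5.4061e+7*I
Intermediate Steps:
X(j, B) = -2 (X(j, B) = 4 - 1*6 = 4 - 6 = -2)
P(k) = -k^(3/2) (P(k) = (-k)*√(k + 0) = (-k)*√k = -k^(3/2))
(36898 + 1/V(X(6, 11), 114))*(P(-129) - 46877) = (36898 + 1/(-156 - 1*(-2)))*(-(-129)^(3/2) - 46877) = (36898 + 1/(-156 + 2))*(-(-129)*I*√129 - 46877) = (36898 + 1/(-154))*(129*I*√129 - 46877) = (36898 - 1/154)*(-46877 + 129*I*√129) = 5682291*(-46877 + 129*I*√129)/154 = -266368755207/154 + 733015539*I*√129/154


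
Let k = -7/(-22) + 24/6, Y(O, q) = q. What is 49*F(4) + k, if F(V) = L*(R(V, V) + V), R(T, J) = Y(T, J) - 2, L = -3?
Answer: -19309/22 ≈ -877.68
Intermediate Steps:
R(T, J) = -2 + J (R(T, J) = J - 2 = -2 + J)
k = 95/22 (k = -7*(-1/22) + 24*(1/6) = 7/22 + 4 = 95/22 ≈ 4.3182)
F(V) = 6 - 6*V (F(V) = -3*((-2 + V) + V) = -3*(-2 + 2*V) = 6 - 6*V)
49*F(4) + k = 49*(6 - 6*4) + 95/22 = 49*(6 - 24) + 95/22 = 49*(-18) + 95/22 = -882 + 95/22 = -19309/22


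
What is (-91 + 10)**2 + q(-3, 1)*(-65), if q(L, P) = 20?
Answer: 5261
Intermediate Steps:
(-91 + 10)**2 + q(-3, 1)*(-65) = (-91 + 10)**2 + 20*(-65) = (-81)**2 - 1300 = 6561 - 1300 = 5261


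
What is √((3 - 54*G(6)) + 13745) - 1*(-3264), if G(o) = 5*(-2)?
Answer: 3264 + 4*√893 ≈ 3383.5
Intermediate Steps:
G(o) = -10
√((3 - 54*G(6)) + 13745) - 1*(-3264) = √((3 - 54*(-10)) + 13745) - 1*(-3264) = √((3 + 540) + 13745) + 3264 = √(543 + 13745) + 3264 = √14288 + 3264 = 4*√893 + 3264 = 3264 + 4*√893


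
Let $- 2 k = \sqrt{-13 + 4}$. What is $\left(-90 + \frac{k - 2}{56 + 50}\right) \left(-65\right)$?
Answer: $\frac{310115}{53} + \frac{195 i}{212} \approx 5851.2 + 0.91981 i$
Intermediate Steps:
$k = - \frac{3 i}{2}$ ($k = - \frac{\sqrt{-13 + 4}}{2} = - \frac{\sqrt{-9}}{2} = - \frac{3 i}{2} \approx - 1.5 i$)
$\left(-90 + \frac{k - 2}{56 + 50}\right) \left(-65\right) = \left(-90 + \frac{- \frac{3 i}{2} - 2}{56 + 50}\right) \left(-65\right) = \left(-90 + \frac{-2 - \frac{3 i}{2}}{106}\right) \left(-65\right) = \left(-90 + \left(-2 - \frac{3 i}{2}\right) \frac{1}{106}\right) \left(-65\right) = \left(-90 - \left(\frac{1}{53} + \frac{3 i}{212}\right)\right) \left(-65\right) = \left(- \frac{4771}{53} - \frac{3 i}{212}\right) \left(-65\right) = \frac{310115}{53} + \frac{195 i}{212}$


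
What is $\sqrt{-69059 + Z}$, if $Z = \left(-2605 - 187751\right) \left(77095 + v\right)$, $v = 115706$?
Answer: $i \sqrt{36700896215} \approx 1.9157 \cdot 10^{5} i$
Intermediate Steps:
$Z = -36700827156$ ($Z = \left(-2605 - 187751\right) \left(77095 + 115706\right) = \left(-190356\right) 192801 = -36700827156$)
$\sqrt{-69059 + Z} = \sqrt{-69059 - 36700827156} = \sqrt{-36700896215} = i \sqrt{36700896215}$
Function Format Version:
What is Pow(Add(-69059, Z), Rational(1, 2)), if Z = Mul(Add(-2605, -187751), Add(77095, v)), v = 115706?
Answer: Mul(I, Pow(36700896215, Rational(1, 2))) ≈ Mul(1.9157e+5, I)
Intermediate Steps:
Z = -36700827156 (Z = Mul(Add(-2605, -187751), Add(77095, 115706)) = Mul(-190356, 192801) = -36700827156)
Pow(Add(-69059, Z), Rational(1, 2)) = Pow(Add(-69059, -36700827156), Rational(1, 2)) = Pow(-36700896215, Rational(1, 2)) = Mul(I, Pow(36700896215, Rational(1, 2)))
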